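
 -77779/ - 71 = 1095 + 34/71  =  1095.48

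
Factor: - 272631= - 3^1*19^1 *4783^1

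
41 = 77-36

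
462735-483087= - 20352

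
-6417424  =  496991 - 6914415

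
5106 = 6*851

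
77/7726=77/7726  =  0.01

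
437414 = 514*851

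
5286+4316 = 9602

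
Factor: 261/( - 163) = - 3^2*29^1 * 163^( - 1)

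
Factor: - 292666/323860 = -146333/161930 = - 2^( - 1 )*5^( - 1 )*11^1*53^1*251^1*16193^( - 1 ) 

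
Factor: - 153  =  -3^2*17^1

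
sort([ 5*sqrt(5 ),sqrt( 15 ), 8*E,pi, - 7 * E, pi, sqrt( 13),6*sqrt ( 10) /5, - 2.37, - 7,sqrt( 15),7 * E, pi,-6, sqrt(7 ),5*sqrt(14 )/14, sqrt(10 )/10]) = [ - 7 * E,-7, -6, - 2.37, sqrt( 10 )/10,5*sqrt( 14)/14,sqrt( 7 ),pi,pi,pi,sqrt ( 13 ),6*sqrt(10) /5,sqrt( 15),sqrt(15), 5  *sqrt( 5),7*E,  8*E ]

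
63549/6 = 10591+ 1/2 = 10591.50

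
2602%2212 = 390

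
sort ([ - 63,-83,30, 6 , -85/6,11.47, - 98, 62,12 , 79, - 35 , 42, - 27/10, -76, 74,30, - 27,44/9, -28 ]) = [  -  98 , - 83, - 76, - 63,  -  35,-28,- 27,  -  85/6, - 27/10,44/9 , 6 , 11.47,12, 30 , 30 , 42,  62,74,79] 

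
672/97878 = 112/16313 = 0.01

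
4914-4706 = 208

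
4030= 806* 5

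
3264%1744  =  1520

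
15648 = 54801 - 39153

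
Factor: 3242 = 2^1*1621^1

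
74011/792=93 + 355/792 = 93.45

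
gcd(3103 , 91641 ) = 1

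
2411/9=267 + 8/9= 267.89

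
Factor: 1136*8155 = 2^4*5^1 *7^1*71^1*233^1 = 9264080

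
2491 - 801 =1690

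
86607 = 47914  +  38693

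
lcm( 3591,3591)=3591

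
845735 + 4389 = 850124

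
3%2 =1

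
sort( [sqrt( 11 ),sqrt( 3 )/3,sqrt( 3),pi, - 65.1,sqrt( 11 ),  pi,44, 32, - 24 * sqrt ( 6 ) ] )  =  [-65.1, - 24* sqrt( 6) , sqrt(3)/3, sqrt( 3 ),pi,pi,sqrt( 11 ),sqrt ( 11),32,  44] 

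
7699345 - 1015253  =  6684092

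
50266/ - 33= -1524 + 26/33 = - 1523.21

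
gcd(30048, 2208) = 96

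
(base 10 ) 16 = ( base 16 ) 10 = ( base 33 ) G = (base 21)g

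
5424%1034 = 254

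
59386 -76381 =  - 16995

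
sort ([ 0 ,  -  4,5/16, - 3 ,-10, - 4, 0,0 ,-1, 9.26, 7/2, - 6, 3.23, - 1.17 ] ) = [  -  10, - 6, - 4, - 4, - 3,  -  1.17 , - 1,0,0,0, 5/16, 3.23, 7/2, 9.26 ]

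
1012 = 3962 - 2950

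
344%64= 24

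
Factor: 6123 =3^1*13^1*157^1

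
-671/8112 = -671/8112 = -0.08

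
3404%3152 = 252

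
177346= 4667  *38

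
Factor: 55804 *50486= 2^3*7^1*1993^1*25243^1= 2817320744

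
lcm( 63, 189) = 189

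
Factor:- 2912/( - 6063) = 2^5*3^(  -  1)*7^1*13^1 * 43^(- 1)*47^( - 1 )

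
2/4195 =2/4195 = 0.00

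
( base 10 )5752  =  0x1678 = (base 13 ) 2806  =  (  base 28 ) 79C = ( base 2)1011001111000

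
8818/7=1259 + 5/7= 1259.71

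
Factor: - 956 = -2^2*239^1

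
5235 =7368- 2133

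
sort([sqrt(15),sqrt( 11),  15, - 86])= [ - 86,sqrt(11),  sqrt(15), 15]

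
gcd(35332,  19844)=484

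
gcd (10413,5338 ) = 1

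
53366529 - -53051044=106417573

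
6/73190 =3/36595= 0.00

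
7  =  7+0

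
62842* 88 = 5530096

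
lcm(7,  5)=35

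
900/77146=450/38573 =0.01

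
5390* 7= 37730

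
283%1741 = 283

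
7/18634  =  1/2662 = 0.00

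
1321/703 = 1321/703 = 1.88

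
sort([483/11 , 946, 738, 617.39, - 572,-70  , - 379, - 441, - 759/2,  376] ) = [ - 572, - 441, - 759/2, - 379, - 70, 483/11,376, 617.39,  738,  946 ]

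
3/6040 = 3/6040 = 0.00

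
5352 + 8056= 13408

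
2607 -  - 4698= 7305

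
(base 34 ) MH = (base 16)2FD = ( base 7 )2142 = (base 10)765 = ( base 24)17L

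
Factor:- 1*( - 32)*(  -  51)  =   - 2^5*3^1*17^1  =  - 1632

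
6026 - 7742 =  - 1716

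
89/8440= 89/8440 = 0.01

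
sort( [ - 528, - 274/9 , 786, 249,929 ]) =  [-528, -274/9,249,786,929]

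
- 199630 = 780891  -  980521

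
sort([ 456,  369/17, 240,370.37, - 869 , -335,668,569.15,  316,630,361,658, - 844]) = [ - 869, - 844,-335, 369/17,240, 316,361,370.37,456,  569.15,630,658,668] 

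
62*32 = 1984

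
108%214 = 108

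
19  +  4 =23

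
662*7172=4747864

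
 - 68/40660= - 1 + 10148/10165= -0.00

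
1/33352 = 1/33352 = 0.00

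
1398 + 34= 1432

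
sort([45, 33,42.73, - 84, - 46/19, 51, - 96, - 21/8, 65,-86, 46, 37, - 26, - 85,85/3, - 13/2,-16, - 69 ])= [ - 96, - 86, - 85,-84, - 69,- 26, - 16, - 13/2, - 21/8 , - 46/19, 85/3, 33, 37,  42.73,  45,  46 , 51, 65]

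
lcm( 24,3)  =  24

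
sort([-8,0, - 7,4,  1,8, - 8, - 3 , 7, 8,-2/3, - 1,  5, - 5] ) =[ - 8  ,- 8, - 7, - 5,-3, - 1, - 2/3, 0, 1, 4, 5  ,  7, 8,  8 ] 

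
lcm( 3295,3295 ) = 3295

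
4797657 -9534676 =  - 4737019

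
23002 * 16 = 368032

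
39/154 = 39/154 = 0.25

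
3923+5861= 9784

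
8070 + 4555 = 12625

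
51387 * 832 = 42753984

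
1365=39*35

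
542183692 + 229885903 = 772069595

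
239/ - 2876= - 1 + 2637/2876= - 0.08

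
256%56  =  32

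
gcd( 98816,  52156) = 4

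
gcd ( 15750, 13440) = 210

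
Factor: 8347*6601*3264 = 179841657408 = 2^6*3^1 * 7^1*17^2*23^1*41^1 * 491^1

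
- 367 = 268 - 635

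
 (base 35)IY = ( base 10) 664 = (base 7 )1636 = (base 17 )251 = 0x298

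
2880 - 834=2046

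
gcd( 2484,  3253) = 1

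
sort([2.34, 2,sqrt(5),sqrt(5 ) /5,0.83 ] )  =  [ sqrt( 5 ) /5, 0.83, 2, sqrt(5), 2.34]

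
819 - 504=315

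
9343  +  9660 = 19003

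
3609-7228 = - 3619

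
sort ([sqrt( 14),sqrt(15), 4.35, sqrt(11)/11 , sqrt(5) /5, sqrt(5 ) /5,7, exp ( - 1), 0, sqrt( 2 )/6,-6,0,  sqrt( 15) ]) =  [ - 6, 0, 0, sqrt(2 ) /6, sqrt(11) /11 , exp( - 1), sqrt (5) /5,sqrt( 5)/5, sqrt( 14), sqrt(15 ),sqrt( 15), 4.35,7]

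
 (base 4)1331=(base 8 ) 175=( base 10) 125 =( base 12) A5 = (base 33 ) 3Q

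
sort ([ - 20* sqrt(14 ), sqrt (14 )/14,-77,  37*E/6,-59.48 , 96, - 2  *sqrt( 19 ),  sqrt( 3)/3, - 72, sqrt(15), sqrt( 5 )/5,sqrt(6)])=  [ - 77, - 20 * sqrt(14), - 72, - 59.48, - 2*sqrt(19), sqrt( 14)/14,sqrt(5 )/5, sqrt(3) /3, sqrt( 6 ),sqrt(15),37*E/6, 96] 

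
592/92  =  6 + 10/23 = 6.43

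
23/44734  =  23/44734= 0.00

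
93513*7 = 654591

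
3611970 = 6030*599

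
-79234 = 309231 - 388465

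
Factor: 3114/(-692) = -9/2 = - 2^ ( - 1)*3^2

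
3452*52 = 179504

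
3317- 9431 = - 6114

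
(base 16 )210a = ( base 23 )FMH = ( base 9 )12537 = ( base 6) 103054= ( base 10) 8458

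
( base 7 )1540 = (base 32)J8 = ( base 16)268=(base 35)HL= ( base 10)616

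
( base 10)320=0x140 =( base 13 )1B8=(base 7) 635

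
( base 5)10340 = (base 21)1d6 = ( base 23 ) 187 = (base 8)1320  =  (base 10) 720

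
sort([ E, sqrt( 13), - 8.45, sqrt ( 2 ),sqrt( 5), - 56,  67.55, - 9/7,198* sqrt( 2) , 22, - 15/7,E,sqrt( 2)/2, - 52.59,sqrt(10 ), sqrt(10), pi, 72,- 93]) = [ - 93, - 56, - 52.59,  -  8.45, - 15/7,- 9/7,sqrt( 2)/2, sqrt( 2), sqrt( 5 ),E, E, pi, sqrt(10),sqrt( 10), sqrt( 13),  22, 67.55, 72, 198*sqrt(2) ]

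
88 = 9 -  - 79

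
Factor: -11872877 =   -  11872877^1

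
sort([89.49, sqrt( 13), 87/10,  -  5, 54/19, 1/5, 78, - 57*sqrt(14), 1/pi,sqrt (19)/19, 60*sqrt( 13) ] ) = [  -  57 * sqrt(14),-5, 1/5, sqrt( 19 )/19, 1/pi,54/19 , sqrt ( 13), 87/10,78,89.49,60 *sqrt( 13 )] 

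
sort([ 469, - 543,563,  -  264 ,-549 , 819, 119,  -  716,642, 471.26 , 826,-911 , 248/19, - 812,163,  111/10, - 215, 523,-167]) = [ - 911 ,-812,-716, - 549 , - 543, - 264, - 215,-167,111/10,  248/19,  119 , 163,  469, 471.26,523,563,642,  819,  826]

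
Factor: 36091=11^1 * 17^1*193^1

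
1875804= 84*22331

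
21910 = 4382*5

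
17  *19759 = 335903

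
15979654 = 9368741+6610913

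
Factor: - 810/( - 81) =2^1*5^1 =10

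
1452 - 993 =459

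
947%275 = 122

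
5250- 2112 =3138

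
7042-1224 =5818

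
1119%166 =123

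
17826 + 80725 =98551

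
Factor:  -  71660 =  - 2^2 *5^1  *3583^1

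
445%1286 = 445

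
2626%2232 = 394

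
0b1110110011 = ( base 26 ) 1AB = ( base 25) 1CM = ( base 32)tj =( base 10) 947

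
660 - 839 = -179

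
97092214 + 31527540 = 128619754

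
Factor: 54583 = 54583^1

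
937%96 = 73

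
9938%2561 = 2255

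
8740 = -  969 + 9709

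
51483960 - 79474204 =-27990244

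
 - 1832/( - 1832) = 1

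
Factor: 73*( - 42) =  - 3066 = - 2^1*3^1 * 7^1*73^1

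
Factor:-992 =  - 2^5*31^1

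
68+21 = 89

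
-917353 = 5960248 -6877601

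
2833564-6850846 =-4017282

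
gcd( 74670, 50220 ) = 30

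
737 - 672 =65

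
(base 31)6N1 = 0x1950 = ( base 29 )7kd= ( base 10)6480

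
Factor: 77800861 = 307^1*253423^1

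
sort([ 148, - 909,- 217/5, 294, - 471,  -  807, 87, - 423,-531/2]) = [ - 909,  -  807,-471, - 423, - 531/2,-217/5,87, 148, 294]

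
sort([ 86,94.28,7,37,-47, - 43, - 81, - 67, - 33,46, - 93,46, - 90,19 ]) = [-93, - 90, - 81,-67,-47 , - 43, - 33,7, 19,37,46, 46, 86,94.28] 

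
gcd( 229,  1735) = 1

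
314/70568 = 157/35284 = 0.00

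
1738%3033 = 1738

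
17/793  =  17/793 =0.02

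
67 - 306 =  - 239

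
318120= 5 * 63624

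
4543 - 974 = 3569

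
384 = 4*96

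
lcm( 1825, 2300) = 167900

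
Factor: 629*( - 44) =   -  2^2 * 11^1*17^1*37^1 = - 27676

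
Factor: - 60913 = -60913^1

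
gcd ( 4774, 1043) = 7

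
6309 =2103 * 3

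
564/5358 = 2/19 = 0.11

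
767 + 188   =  955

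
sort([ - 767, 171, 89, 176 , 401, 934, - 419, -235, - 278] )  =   [ - 767, - 419, - 278, - 235 , 89,  171, 176, 401, 934]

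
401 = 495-94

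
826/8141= 118/1163 = 0.10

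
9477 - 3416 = 6061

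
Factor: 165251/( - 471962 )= -2^( - 1)*257^1 *367^( -1) = - 257/734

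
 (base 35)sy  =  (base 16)3f6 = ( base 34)ts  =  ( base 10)1014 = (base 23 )1l2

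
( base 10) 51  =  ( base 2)110011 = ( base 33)1i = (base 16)33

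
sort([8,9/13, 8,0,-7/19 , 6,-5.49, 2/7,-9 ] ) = [ - 9, - 5.49, - 7/19,0,2/7,9/13, 6 , 8, 8 ] 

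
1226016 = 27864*44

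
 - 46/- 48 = 23/24 = 0.96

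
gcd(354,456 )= 6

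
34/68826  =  17/34413 = 0.00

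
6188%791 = 651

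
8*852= 6816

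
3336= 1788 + 1548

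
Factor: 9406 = 2^1* 4703^1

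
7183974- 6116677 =1067297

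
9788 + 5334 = 15122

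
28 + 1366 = 1394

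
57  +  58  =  115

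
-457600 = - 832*550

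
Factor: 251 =251^1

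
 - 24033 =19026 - 43059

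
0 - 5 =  - 5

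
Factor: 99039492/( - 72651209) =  - 2^2 *3^2*137^1*467^1*563^ ( - 1)*3001^( - 1)=- 2303244/1689563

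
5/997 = 5/997 = 0.01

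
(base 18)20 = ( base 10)36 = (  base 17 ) 22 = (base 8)44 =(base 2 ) 100100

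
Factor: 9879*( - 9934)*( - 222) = 21786632892 = 2^2*3^2*37^2*89^1 * 4967^1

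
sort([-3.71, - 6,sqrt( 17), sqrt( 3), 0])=[-6 , - 3.71,0,sqrt(3 ),sqrt(17)]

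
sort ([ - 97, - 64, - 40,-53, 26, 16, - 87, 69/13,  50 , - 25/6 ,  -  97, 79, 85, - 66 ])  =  [ - 97, - 97, - 87, - 66, - 64,-53,-40, - 25/6, 69/13, 16,26  ,  50,79,85] 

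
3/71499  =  1/23833 = 0.00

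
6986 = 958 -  - 6028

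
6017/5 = 6017/5 = 1203.40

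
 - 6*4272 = -25632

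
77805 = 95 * 819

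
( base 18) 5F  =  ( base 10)105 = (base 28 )3l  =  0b1101001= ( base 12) 89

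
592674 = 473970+118704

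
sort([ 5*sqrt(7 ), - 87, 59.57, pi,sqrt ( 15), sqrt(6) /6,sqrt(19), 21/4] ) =[  -  87, sqrt(6) /6, pi,sqrt( 15 ), sqrt( 19),  21/4, 5*sqrt(7 ), 59.57]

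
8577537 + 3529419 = 12106956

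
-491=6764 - 7255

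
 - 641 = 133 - 774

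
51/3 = 17 = 17.00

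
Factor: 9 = 3^2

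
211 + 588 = 799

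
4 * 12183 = 48732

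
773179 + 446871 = 1220050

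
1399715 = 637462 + 762253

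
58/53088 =29/26544=   0.00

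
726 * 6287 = 4564362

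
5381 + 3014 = 8395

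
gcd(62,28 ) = 2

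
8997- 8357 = 640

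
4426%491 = 7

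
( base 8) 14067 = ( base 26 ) 94b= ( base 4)1200313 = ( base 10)6199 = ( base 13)2A8B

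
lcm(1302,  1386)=42966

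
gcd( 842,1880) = 2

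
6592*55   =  362560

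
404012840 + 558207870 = 962220710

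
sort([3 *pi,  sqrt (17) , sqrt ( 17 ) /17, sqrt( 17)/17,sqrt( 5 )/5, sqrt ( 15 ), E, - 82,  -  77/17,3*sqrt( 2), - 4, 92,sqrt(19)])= [ - 82, - 77/17, - 4, sqrt( 17)/17,sqrt( 17)/17, sqrt ( 5)/5, E , sqrt(15 ), sqrt( 17), 3*sqrt (2), sqrt( 19), 3*pi, 92 ]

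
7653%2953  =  1747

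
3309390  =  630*5253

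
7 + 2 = 9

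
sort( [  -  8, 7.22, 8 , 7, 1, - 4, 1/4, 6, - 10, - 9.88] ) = [-10, -9.88, - 8,  -  4  ,  1/4, 1, 6, 7,7.22,8 ] 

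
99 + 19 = 118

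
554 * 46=25484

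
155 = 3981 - 3826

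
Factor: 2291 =29^1*79^1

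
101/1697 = 101/1697 = 0.06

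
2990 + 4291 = 7281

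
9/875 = 9/875 = 0.01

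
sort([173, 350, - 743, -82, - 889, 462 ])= [ - 889, -743, - 82, 173,  350, 462 ] 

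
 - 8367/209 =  - 8367/209 =- 40.03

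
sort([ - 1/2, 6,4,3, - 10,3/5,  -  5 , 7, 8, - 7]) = [ - 10, - 7,  -  5 ,-1/2, 3/5, 3,4,6, 7, 8]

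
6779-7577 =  - 798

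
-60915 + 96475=35560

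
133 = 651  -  518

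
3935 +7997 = 11932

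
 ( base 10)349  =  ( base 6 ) 1341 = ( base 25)do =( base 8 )535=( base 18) 117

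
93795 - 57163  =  36632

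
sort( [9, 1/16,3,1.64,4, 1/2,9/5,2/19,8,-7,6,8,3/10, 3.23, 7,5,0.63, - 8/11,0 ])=[ - 7, - 8/11, 0,1/16, 2/19,  3/10, 1/2,0.63,1.64, 9/5, 3,3.23,4, 5, 6, 7,8,8, 9]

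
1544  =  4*386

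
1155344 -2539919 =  -1384575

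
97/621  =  97/621 = 0.16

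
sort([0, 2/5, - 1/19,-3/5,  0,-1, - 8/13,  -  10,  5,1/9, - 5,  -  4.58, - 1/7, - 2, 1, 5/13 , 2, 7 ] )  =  [ - 10, - 5, - 4.58, -2, - 1, - 8/13,  -  3/5,-1/7,-1/19, 0,0,1/9,  5/13,2/5 , 1,2,5,7 ]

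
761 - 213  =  548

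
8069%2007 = 41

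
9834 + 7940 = 17774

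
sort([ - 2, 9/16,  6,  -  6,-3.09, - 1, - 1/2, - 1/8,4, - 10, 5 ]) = [ - 10, - 6, - 3.09,-2,-1, - 1/2,  -  1/8,9/16,4,5,6] 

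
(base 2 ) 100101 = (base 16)25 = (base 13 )2b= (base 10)37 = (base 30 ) 17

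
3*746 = 2238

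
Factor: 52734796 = 2^2 * 13183699^1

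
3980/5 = 796 = 796.00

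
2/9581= 2/9581 = 0.00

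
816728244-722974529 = 93753715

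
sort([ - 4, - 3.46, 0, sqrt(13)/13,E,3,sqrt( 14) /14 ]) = [  -  4,- 3.46,0, sqrt (14 )/14,sqrt( 13)/13, E,3 ] 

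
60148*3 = 180444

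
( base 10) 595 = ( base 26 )MN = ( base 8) 1123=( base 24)10j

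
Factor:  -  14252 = -2^2* 7^1 * 509^1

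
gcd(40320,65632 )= 224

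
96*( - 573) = - 55008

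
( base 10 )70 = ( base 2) 1000110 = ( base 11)64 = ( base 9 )77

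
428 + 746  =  1174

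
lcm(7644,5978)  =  466284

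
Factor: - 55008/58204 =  - 2^3*3^2 *191^1* 14551^(  -  1) = - 13752/14551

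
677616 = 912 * 743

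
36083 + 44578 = 80661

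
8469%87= 30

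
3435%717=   567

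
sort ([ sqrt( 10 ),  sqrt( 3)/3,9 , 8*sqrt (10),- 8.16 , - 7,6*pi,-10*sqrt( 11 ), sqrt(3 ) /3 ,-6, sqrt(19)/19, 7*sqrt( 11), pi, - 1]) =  [  -  10*sqrt(  11 ), - 8.16, - 7, - 6,-1,sqrt( 19)/19, sqrt(3)/3, sqrt(3 )/3, pi,sqrt (10),9, 6*pi, 7*sqrt( 11 ),8 * sqrt ( 10)] 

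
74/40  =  37/20 = 1.85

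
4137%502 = 121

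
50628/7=50628/7 = 7232.57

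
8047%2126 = 1669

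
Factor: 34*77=2618 = 2^1*7^1*11^1*17^1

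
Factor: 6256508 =2^2*419^1*3733^1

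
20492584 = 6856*2989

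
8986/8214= 1 + 386/4107 = 1.09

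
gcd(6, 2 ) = 2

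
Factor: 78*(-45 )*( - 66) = 2^2*3^4 *5^1*11^1*13^1 = 231660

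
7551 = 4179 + 3372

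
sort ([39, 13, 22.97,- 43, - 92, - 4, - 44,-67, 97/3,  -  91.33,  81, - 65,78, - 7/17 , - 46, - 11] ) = [-92, - 91.33,  -  67, - 65,  -  46, - 44,  -  43, - 11, -4,-7/17, 13, 22.97,97/3, 39,78, 81]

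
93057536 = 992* 93808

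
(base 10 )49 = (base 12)41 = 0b110001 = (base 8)61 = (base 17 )2F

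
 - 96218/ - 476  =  202 + 33/238 = 202.14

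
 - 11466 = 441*( - 26 ) 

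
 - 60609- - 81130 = 20521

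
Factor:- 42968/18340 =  - 82/35 = - 2^1*5^(-1)*7^(-1 )*41^1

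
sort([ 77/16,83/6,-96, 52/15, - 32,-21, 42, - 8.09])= [ - 96,-32,- 21, - 8.09,52/15, 77/16, 83/6,42 ] 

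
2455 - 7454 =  - 4999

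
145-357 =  - 212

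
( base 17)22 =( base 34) 12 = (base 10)36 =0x24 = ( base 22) 1E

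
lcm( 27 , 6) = 54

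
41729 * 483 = 20155107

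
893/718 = 1 + 175/718 = 1.24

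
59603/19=3137=3137.00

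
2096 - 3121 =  -1025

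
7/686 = 1/98 = 0.01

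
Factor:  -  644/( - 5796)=1/9  =  3^( - 2)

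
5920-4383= 1537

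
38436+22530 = 60966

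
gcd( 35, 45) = 5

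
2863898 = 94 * 30467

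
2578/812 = 1289/406 = 3.17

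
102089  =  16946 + 85143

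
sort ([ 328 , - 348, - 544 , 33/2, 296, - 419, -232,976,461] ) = [ - 544, -419, - 348, - 232,33/2,296,  328,  461, 976] 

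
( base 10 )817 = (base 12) 581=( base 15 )397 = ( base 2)1100110001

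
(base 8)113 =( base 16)4B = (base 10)75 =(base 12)63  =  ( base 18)43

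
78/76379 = 78/76379 = 0.00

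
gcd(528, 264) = 264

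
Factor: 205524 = 2^2*3^3*11^1*173^1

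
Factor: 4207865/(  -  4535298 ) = -2^(-1 )*3^( - 3) * 5^1*83987^( - 1)*841573^1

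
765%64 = 61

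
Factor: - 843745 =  - 5^1*7^1*24107^1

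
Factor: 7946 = 2^1*29^1*137^1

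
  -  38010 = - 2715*14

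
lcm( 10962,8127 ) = 471366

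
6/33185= 6/33185 =0.00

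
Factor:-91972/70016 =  - 22993/17504 = - 2^( - 5 ) * 547^( - 1 )*22993^1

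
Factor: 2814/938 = 3^1 = 3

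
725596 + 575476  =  1301072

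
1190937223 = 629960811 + 560976412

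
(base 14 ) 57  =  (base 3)2212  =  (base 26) 2P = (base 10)77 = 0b1001101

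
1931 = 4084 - 2153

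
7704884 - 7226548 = 478336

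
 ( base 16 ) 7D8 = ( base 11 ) 1566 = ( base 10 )2008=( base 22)436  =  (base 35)1md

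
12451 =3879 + 8572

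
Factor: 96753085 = 5^1*11^1*13^1*135319^1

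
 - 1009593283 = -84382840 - 925210443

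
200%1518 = 200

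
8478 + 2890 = 11368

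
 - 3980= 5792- 9772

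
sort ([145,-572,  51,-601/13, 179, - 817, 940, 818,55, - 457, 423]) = [ - 817, - 572, - 457, - 601/13, 51,55, 145, 179, 423, 818,940]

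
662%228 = 206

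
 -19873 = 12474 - 32347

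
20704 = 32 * 647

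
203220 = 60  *3387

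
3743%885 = 203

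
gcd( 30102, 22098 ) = 174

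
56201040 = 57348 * 980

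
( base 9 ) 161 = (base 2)10001000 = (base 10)136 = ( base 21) 6A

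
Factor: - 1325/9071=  - 5^2*47^(  -  1 )*53^1*193^ ( - 1 )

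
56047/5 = 56047/5 = 11209.40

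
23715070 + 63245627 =86960697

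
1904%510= 374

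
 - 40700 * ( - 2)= 81400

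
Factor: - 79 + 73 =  - 2^1 * 3^1 = - 6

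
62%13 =10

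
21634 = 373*58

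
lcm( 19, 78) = 1482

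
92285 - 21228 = 71057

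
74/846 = 37/423 =0.09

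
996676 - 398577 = 598099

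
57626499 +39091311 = 96717810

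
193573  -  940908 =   -  747335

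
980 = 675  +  305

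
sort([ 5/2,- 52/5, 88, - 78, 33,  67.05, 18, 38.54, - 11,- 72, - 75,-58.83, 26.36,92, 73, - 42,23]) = [-78, - 75, - 72, - 58.83, - 42 , - 11, - 52/5 , 5/2, 18, 23, 26.36,33, 38.54, 67.05, 73, 88,92 ]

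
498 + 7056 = 7554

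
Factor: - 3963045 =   -  3^1 * 5^1*431^1*613^1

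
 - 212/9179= -212/9179  =  - 0.02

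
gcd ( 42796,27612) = 52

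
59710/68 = 29855/34  =  878.09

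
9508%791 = 16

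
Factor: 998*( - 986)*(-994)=2^3*7^1*17^1 * 29^1*71^1*499^1  =  978123832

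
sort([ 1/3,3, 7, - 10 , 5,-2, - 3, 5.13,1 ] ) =[ - 10,-3, - 2,1/3, 1, 3, 5, 5.13,  7 ] 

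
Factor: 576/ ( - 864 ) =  - 2/3 =- 2^1* 3^( - 1)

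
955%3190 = 955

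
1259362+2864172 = 4123534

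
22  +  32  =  54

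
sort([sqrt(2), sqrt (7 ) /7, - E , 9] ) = [  -  E, sqrt(7)/7 , sqrt( 2 ), 9]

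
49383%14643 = 5454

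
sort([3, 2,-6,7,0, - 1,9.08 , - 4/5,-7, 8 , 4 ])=[ - 7,  -  6, - 1, - 4/5,0,2,3,4,7,8,9.08 ]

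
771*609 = 469539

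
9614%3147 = 173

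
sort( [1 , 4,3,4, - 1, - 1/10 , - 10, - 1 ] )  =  [  -  10,-1,  -  1, - 1/10, 1,  3,4,4]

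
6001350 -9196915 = - 3195565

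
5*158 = 790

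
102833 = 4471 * 23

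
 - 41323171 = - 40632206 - 690965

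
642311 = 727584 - 85273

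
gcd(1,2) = 1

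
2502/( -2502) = - 1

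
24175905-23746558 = 429347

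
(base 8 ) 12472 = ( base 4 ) 1110322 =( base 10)5434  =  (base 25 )8H9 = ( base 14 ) 1DA2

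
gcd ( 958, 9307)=1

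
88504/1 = 88504 = 88504.00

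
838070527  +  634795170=1472865697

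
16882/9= 16882/9=1875.78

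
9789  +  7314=17103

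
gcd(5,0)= 5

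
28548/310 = 14274/155=   92.09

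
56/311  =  56/311= 0.18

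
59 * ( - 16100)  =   - 949900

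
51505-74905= - 23400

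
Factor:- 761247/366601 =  - 3^2 * 41^1  *53^(-1)*2063^1*6917^( - 1 ) 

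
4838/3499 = 4838/3499 = 1.38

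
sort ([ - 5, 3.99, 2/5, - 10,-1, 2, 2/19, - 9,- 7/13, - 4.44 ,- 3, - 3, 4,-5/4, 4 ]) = [ - 10, -9, - 5, - 4.44, - 3, - 3, - 5/4,-1, - 7/13, 2/19, 2/5,2,3.99  ,  4, 4]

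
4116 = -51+4167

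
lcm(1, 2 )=2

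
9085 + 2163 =11248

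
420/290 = 1+ 13/29 = 1.45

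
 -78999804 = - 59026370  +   - 19973434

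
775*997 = 772675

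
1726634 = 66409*26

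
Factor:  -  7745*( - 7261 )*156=8772885420 = 2^2*3^1*5^1*13^1*53^1*137^1*1549^1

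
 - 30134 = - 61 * 494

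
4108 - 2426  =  1682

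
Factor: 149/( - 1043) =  - 1/7 = - 7^( - 1 )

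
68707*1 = 68707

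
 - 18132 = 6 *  ( - 3022)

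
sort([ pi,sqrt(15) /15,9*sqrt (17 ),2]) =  [sqrt(15 ) /15, 2,pi, 9*sqrt( 17 )]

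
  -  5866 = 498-6364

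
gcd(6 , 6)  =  6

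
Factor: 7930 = 2^1*5^1*13^1 * 61^1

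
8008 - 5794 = 2214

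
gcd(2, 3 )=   1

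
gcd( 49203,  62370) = 693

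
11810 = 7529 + 4281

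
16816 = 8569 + 8247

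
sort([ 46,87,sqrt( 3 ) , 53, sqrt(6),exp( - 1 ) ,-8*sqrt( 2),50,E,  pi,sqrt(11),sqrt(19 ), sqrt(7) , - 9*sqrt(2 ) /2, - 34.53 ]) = [ - 34.53,-8*sqrt(2), - 9* sqrt(2) /2,exp( - 1),sqrt( 3 ),sqrt( 6),sqrt(7 ),E,pi,sqrt(11), sqrt(19),46,50,53,87]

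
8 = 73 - 65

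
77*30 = 2310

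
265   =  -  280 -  - 545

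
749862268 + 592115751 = 1341978019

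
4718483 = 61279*77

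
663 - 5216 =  - 4553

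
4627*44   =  203588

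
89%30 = 29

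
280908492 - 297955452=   -  17046960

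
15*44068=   661020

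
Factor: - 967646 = -2^1*211^1*2293^1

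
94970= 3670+91300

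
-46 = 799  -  845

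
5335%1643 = 406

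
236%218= 18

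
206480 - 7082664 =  - 6876184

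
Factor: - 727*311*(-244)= 55167668  =  2^2*61^1*311^1* 727^1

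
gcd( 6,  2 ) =2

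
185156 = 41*4516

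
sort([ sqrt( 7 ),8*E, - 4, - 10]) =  [  -  10, - 4,sqrt ( 7),8*E]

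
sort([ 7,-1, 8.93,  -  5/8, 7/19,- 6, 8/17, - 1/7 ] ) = [ -6,-1, - 5/8, - 1/7,7/19, 8/17,7, 8.93] 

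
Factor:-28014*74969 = - 2100181566 = -2^1*  3^1 * 7^1*23^1*29^1*61^1*1229^1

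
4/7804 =1/1951 = 0.00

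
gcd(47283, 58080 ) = 3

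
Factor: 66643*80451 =3^2* 7^1*1277^1*66643^1 =5361495993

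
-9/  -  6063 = 3/2021=0.00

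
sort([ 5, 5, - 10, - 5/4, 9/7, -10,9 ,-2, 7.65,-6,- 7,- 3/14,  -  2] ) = [ - 10,-10, - 7,-6, -2,-2,-5/4, - 3/14 , 9/7  ,  5, 5,7.65, 9]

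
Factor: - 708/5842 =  - 2^1*3^1*23^(  -  1)*59^1 * 127^( - 1)=- 354/2921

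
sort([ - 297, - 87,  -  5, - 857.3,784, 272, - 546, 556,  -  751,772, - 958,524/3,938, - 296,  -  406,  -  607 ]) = [-958, - 857.3,- 751, - 607,-546,-406, - 297, - 296, - 87, - 5,524/3,272,556,772,784,  938 ] 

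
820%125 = 70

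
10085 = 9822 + 263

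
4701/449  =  10 + 211/449 = 10.47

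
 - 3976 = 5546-9522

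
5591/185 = 30 + 41/185 = 30.22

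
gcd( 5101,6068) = 1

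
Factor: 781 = 11^1*71^1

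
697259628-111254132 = 586005496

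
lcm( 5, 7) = 35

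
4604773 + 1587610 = 6192383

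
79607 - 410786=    - 331179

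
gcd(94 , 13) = 1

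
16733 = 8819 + 7914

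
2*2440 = 4880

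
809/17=47 + 10/17 = 47.59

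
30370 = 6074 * 5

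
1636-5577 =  - 3941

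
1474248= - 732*( - 2014 ) 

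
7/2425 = 7/2425  =  0.00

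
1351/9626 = 1351/9626 = 0.14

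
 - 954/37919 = - 954/37919 =- 0.03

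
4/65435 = 4/65435=0.00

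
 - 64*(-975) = 62400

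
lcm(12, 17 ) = 204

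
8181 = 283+7898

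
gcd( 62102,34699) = 1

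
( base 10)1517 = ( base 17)544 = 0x5ed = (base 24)2F5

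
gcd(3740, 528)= 44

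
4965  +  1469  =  6434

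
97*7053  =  684141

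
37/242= 37/242 = 0.15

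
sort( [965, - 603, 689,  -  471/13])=[ - 603,  -  471/13,  689,965] 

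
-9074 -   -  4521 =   -  4553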